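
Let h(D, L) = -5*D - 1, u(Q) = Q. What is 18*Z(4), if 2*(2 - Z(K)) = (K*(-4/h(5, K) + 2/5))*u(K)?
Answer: -2844/65 ≈ -43.754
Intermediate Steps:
h(D, L) = -1 - 5*D
Z(K) = 2 - 18*K²/65 (Z(K) = 2 - K*(-4/(-1 - 5*5) + 2/5)*K/2 = 2 - K*(-4/(-1 - 25) + 2*(⅕))*K/2 = 2 - K*(-4/(-26) + ⅖)*K/2 = 2 - K*(-4*(-1/26) + ⅖)*K/2 = 2 - K*(2/13 + ⅖)*K/2 = 2 - K*(36/65)*K/2 = 2 - 36*K/65*K/2 = 2 - 18*K²/65)
18*Z(4) = 18*(2 - 18/65*4²) = 18*(2 - 18/65*16) = 18*(2 - 288/65) = 18*(-158/65) = -2844/65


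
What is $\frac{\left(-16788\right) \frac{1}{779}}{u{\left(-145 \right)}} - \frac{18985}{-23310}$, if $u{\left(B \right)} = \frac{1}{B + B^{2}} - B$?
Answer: $\frac{7321042079383}{10995332496498} \approx 0.66583$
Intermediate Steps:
$\frac{\left(-16788\right) \frac{1}{779}}{u{\left(-145 \right)}} - \frac{18985}{-23310} = \frac{\left(-16788\right) \frac{1}{779}}{\frac{1}{-145} \frac{1}{1 - 145} \left(1 - \left(-145\right)^{2} - \left(-145\right)^{3}\right)} - \frac{18985}{-23310} = \frac{\left(-16788\right) \frac{1}{779}}{\left(- \frac{1}{145}\right) \frac{1}{-144} \left(1 - 21025 - -3048625\right)} - - \frac{3797}{4662} = - \frac{16788}{779 \left(\left(- \frac{1}{145}\right) \left(- \frac{1}{144}\right) \left(1 - 21025 + 3048625\right)\right)} + \frac{3797}{4662} = - \frac{16788}{779 \left(\left(- \frac{1}{145}\right) \left(- \frac{1}{144}\right) 3027601\right)} + \frac{3797}{4662} = - \frac{16788}{779 \cdot \frac{3027601}{20880}} + \frac{3797}{4662} = \left(- \frac{16788}{779}\right) \frac{20880}{3027601} + \frac{3797}{4662} = - \frac{350533440}{2358501179} + \frac{3797}{4662} = \frac{7321042079383}{10995332496498}$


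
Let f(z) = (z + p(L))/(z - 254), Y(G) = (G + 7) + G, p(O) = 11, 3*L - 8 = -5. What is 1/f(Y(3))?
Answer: -241/24 ≈ -10.042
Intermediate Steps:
L = 1 (L = 8/3 + (1/3)*(-5) = 8/3 - 5/3 = 1)
Y(G) = 7 + 2*G (Y(G) = (7 + G) + G = 7 + 2*G)
f(z) = (11 + z)/(-254 + z) (f(z) = (z + 11)/(z - 254) = (11 + z)/(-254 + z))
1/f(Y(3)) = 1/((11 + (7 + 2*3))/(-254 + (7 + 2*3))) = 1/((11 + (7 + 6))/(-254 + (7 + 6))) = 1/((11 + 13)/(-254 + 13)) = 1/(24/(-241)) = 1/(-1/241*24) = 1/(-24/241) = -241/24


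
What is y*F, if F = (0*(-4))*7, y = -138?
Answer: 0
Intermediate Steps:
F = 0 (F = 0*7 = 0)
y*F = -138*0 = 0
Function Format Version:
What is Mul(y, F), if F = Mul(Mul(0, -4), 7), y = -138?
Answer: 0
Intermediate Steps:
F = 0 (F = Mul(0, 7) = 0)
Mul(y, F) = Mul(-138, 0) = 0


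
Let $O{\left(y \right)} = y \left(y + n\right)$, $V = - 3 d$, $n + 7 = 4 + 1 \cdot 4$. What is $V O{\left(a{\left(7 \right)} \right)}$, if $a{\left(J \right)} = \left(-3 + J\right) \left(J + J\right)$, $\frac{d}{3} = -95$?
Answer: $2729160$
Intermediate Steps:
$d = -285$ ($d = 3 \left(-95\right) = -285$)
$n = 1$ ($n = -7 + \left(4 + 1 \cdot 4\right) = -7 + \left(4 + 4\right) = -7 + 8 = 1$)
$V = 855$ ($V = \left(-3\right) \left(-285\right) = 855$)
$a{\left(J \right)} = 2 J \left(-3 + J\right)$ ($a{\left(J \right)} = \left(-3 + J\right) 2 J = 2 J \left(-3 + J\right)$)
$O{\left(y \right)} = y \left(1 + y\right)$ ($O{\left(y \right)} = y \left(y + 1\right) = y \left(1 + y\right)$)
$V O{\left(a{\left(7 \right)} \right)} = 855 \cdot 2 \cdot 7 \left(-3 + 7\right) \left(1 + 2 \cdot 7 \left(-3 + 7\right)\right) = 855 \cdot 2 \cdot 7 \cdot 4 \left(1 + 2 \cdot 7 \cdot 4\right) = 855 \cdot 56 \left(1 + 56\right) = 855 \cdot 56 \cdot 57 = 855 \cdot 3192 = 2729160$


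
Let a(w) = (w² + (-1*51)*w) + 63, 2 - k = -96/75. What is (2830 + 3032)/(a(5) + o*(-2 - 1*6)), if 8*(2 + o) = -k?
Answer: -48850/1231 ≈ -39.683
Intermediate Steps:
k = 82/25 (k = 2 - (-96)/75 = 2 - 1*(-32/25) = 2 + 32/25 = 82/25 ≈ 3.2800)
a(w) = 63 + w² - 51*w (a(w) = (w² - 51*w) + 63 = 63 + w² - 51*w)
o = -241/100 (o = -2 + (-1*82/25)/8 = -2 + (⅛)*(-82/25) = -2 - 41/100 = -241/100 ≈ -2.4100)
(2830 + 3032)/(a(5) + o*(-2 - 1*6)) = (2830 + 3032)/((63 + 5² - 51*5) - 241*(-2 - 1*6)/100) = 5862/((63 + 25 - 255) - 241*(-2 - 6)/100) = 5862/(-167 - 241/100*(-8)) = 5862/(-167 + 482/25) = 5862/(-3693/25) = 5862*(-25/3693) = -48850/1231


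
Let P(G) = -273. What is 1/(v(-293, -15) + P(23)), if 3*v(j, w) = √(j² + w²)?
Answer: -2457/584687 - 3*√86074/584687 ≈ -0.0057076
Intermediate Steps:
v(j, w) = √(j² + w²)/3
1/(v(-293, -15) + P(23)) = 1/(√((-293)² + (-15)²)/3 - 273) = 1/(√(85849 + 225)/3 - 273) = 1/(√86074/3 - 273) = 1/(-273 + √86074/3)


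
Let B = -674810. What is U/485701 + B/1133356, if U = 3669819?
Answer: 1915727745377/275236071278 ≈ 6.9603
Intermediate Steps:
U/485701 + B/1133356 = 3669819/485701 - 674810/1133356 = 3669819*(1/485701) - 674810*1/1133356 = 3669819/485701 - 337405/566678 = 1915727745377/275236071278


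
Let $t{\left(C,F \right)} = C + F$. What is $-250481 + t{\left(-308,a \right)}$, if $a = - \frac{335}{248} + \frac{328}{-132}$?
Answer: $- \frac{2052488567}{8184} \approx -2.5079 \cdot 10^{5}$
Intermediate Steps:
$a = - \frac{31391}{8184}$ ($a = \left(-335\right) \frac{1}{248} + 328 \left(- \frac{1}{132}\right) = - \frac{335}{248} - \frac{82}{33} = - \frac{31391}{8184} \approx -3.8357$)
$-250481 + t{\left(-308,a \right)} = -250481 - \frac{2552063}{8184} = - \frac{2052488567}{8184}$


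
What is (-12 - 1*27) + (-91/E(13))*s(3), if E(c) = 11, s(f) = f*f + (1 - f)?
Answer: -1066/11 ≈ -96.909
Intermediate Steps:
s(f) = 1 + f² - f (s(f) = f² + (1 - f) = 1 + f² - f)
(-12 - 1*27) + (-91/E(13))*s(3) = (-12 - 1*27) + (-91/11)*(1 + 3² - 1*3) = (-12 - 27) + (-91*1/11)*(1 + 9 - 3) = -39 - 91/11*7 = -39 - 637/11 = -1066/11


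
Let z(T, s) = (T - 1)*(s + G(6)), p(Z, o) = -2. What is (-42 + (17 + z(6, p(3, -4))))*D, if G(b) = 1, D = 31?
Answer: -930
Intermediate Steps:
z(T, s) = (1 + s)*(-1 + T) (z(T, s) = (T - 1)*(s + 1) = (-1 + T)*(1 + s) = (1 + s)*(-1 + T))
(-42 + (17 + z(6, p(3, -4))))*D = (-42 + (17 + (-1 + 6 - 1*(-2) + 6*(-2))))*31 = (-42 + (17 + (-1 + 6 + 2 - 12)))*31 = (-42 + (17 - 5))*31 = (-42 + 12)*31 = -30*31 = -930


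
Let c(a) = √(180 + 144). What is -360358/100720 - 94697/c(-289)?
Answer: -2386092071/453240 ≈ -5264.5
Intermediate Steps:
c(a) = 18 (c(a) = √324 = 18)
-360358/100720 - 94697/c(-289) = -360358/100720 - 94697/18 = -360358*1/100720 - 94697*1/18 = -180179/50360 - 94697/18 = -2386092071/453240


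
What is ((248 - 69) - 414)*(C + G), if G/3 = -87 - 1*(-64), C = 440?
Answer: -87185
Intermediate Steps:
G = -69 (G = 3*(-87 - 1*(-64)) = 3*(-87 + 64) = 3*(-23) = -69)
((248 - 69) - 414)*(C + G) = ((248 - 69) - 414)*(440 - 69) = (179 - 414)*371 = -235*371 = -87185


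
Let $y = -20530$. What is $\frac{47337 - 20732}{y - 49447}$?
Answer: $- \frac{26605}{69977} \approx -0.3802$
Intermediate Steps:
$\frac{47337 - 20732}{y - 49447} = \frac{47337 - 20732}{-20530 - 49447} = \frac{26605}{-69977} = 26605 \left(- \frac{1}{69977}\right) = - \frac{26605}{69977}$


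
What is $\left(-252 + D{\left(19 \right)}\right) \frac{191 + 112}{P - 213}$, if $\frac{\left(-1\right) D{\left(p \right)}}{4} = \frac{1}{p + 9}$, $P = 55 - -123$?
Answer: $\frac{106959}{49} \approx 2182.8$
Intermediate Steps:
$P = 178$ ($P = 55 + 123 = 178$)
$D{\left(p \right)} = - \frac{4}{9 + p}$ ($D{\left(p \right)} = - \frac{4}{p + 9} = - \frac{4}{9 + p}$)
$\left(-252 + D{\left(19 \right)}\right) \frac{191 + 112}{P - 213} = \left(-252 - \frac{4}{9 + 19}\right) \frac{191 + 112}{178 - 213} = \left(-252 - \frac{4}{28}\right) \frac{303}{-35} = \left(-252 - \frac{1}{7}\right) 303 \left(- \frac{1}{35}\right) = \left(-252 - \frac{1}{7}\right) \left(- \frac{303}{35}\right) = \left(- \frac{1765}{7}\right) \left(- \frac{303}{35}\right) = \frac{106959}{49}$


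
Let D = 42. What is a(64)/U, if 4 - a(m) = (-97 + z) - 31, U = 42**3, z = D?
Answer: 5/4116 ≈ 0.0012148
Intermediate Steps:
z = 42
U = 74088
a(m) = 90 (a(m) = 4 - ((-97 + 42) - 31) = 4 - (-55 - 31) = 4 - 1*(-86) = 4 + 86 = 90)
a(64)/U = 90/74088 = 90*(1/74088) = 5/4116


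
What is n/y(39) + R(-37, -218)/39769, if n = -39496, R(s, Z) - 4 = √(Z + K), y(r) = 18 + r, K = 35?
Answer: -1570716196/2266833 + I*√183/39769 ≈ -692.91 + 0.00034016*I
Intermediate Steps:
R(s, Z) = 4 + √(35 + Z) (R(s, Z) = 4 + √(Z + 35) = 4 + √(35 + Z))
n/y(39) + R(-37, -218)/39769 = -39496/(18 + 39) + (4 + √(35 - 218))/39769 = -39496/57 + (4 + √(-183))*(1/39769) = -39496*1/57 + (4 + I*√183)*(1/39769) = -39496/57 + (4/39769 + I*√183/39769) = -1570716196/2266833 + I*√183/39769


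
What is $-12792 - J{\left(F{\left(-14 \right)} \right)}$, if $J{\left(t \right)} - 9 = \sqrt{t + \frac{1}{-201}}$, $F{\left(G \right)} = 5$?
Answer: $-12801 - \frac{2 \sqrt{50451}}{201} \approx -12803.0$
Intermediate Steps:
$J{\left(t \right)} = 9 + \sqrt{- \frac{1}{201} + t}$ ($J{\left(t \right)} = 9 + \sqrt{t + \frac{1}{-201}} = 9 + \sqrt{t - \frac{1}{201}} = 9 + \sqrt{- \frac{1}{201} + t}$)
$-12792 - J{\left(F{\left(-14 \right)} \right)} = -12792 - \left(9 + \frac{\sqrt{-201 + 40401 \cdot 5}}{201}\right) = -12792 - \left(9 + \frac{\sqrt{-201 + 202005}}{201}\right) = -12792 - \left(9 + \frac{\sqrt{201804}}{201}\right) = -12792 - \left(9 + \frac{2 \sqrt{50451}}{201}\right) = -12801 - \frac{2 \sqrt{50451}}{201}$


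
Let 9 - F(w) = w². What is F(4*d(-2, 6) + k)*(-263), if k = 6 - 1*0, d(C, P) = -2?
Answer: -1315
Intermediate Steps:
k = 6 (k = 6 + 0 = 6)
F(w) = 9 - w²
F(4*d(-2, 6) + k)*(-263) = (9 - (4*(-2) + 6)²)*(-263) = (9 - (-8 + 6)²)*(-263) = (9 - 1*(-2)²)*(-263) = (9 - 1*4)*(-263) = (9 - 4)*(-263) = 5*(-263) = -1315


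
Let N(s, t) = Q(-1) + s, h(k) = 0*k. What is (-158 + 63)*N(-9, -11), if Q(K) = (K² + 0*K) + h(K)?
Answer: 760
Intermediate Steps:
h(k) = 0
Q(K) = K² (Q(K) = (K² + 0*K) + 0 = (K² + 0) + 0 = K² + 0 = K²)
N(s, t) = 1 + s (N(s, t) = (-1)² + s = 1 + s)
(-158 + 63)*N(-9, -11) = (-158 + 63)*(1 - 9) = -95*(-8) = 760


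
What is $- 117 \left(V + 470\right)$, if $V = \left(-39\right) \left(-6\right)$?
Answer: $-82368$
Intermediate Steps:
$V = 234$
$- 117 \left(V + 470\right) = - 117 \left(234 + 470\right) = \left(-117\right) 704 = -82368$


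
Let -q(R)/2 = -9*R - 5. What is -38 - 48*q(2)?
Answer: -2246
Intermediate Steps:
q(R) = 10 + 18*R (q(R) = -2*(-9*R - 5) = -2*(-5 - 9*R) = 10 + 18*R)
-38 - 48*q(2) = -38 - 48*(10 + 18*2) = -38 - 48*(10 + 36) = -38 - 48*46 = -38 - 2208 = -2246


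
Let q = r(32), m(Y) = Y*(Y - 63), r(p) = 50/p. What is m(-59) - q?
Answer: 115143/16 ≈ 7196.4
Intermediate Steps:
m(Y) = Y*(-63 + Y)
q = 25/16 (q = 50/32 = 50*(1/32) = 25/16 ≈ 1.5625)
m(-59) - q = -59*(-63 - 59) - 1*25/16 = -59*(-122) - 25/16 = 7198 - 25/16 = 115143/16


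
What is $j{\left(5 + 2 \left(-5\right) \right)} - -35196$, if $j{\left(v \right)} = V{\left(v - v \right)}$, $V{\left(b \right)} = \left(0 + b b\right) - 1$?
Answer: $35195$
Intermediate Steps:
$V{\left(b \right)} = -1 + b^{2}$ ($V{\left(b \right)} = \left(0 + b^{2}\right) - 1 = b^{2} - 1 = -1 + b^{2}$)
$j{\left(v \right)} = -1$ ($j{\left(v \right)} = -1 + \left(v - v\right)^{2} = -1 + 0^{2} = -1 + 0 = -1$)
$j{\left(5 + 2 \left(-5\right) \right)} - -35196 = -1 - -35196 = -1 + 35196 = 35195$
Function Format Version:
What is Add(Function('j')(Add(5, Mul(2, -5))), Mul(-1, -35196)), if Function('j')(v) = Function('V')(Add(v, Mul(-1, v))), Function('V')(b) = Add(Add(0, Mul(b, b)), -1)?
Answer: 35195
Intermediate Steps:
Function('V')(b) = Add(-1, Pow(b, 2)) (Function('V')(b) = Add(Add(0, Pow(b, 2)), -1) = Add(Pow(b, 2), -1) = Add(-1, Pow(b, 2)))
Function('j')(v) = -1 (Function('j')(v) = Add(-1, Pow(Add(v, Mul(-1, v)), 2)) = Add(-1, Pow(0, 2)) = Add(-1, 0) = -1)
Add(Function('j')(Add(5, Mul(2, -5))), Mul(-1, -35196)) = Add(-1, Mul(-1, -35196)) = Add(-1, 35196) = 35195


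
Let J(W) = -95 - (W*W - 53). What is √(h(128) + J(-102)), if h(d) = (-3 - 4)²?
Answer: I*√10397 ≈ 101.97*I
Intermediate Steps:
h(d) = 49 (h(d) = (-7)² = 49)
J(W) = -42 - W² (J(W) = -95 - (W² - 53) = -95 - (-53 + W²) = -95 + (53 - W²) = -42 - W²)
√(h(128) + J(-102)) = √(49 + (-42 - 1*(-102)²)) = √(49 + (-42 - 1*10404)) = √(49 + (-42 - 10404)) = √(49 - 10446) = √(-10397) = I*√10397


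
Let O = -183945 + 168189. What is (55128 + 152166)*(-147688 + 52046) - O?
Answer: -19825996992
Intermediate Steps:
O = -15756
(55128 + 152166)*(-147688 + 52046) - O = (55128 + 152166)*(-147688 + 52046) - 1*(-15756) = 207294*(-95642) + 15756 = -19826012748 + 15756 = -19825996992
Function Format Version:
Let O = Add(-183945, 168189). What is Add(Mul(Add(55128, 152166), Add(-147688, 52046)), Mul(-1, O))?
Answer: -19825996992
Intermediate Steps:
O = -15756
Add(Mul(Add(55128, 152166), Add(-147688, 52046)), Mul(-1, O)) = Add(Mul(Add(55128, 152166), Add(-147688, 52046)), Mul(-1, -15756)) = Add(Mul(207294, -95642), 15756) = Add(-19826012748, 15756) = -19825996992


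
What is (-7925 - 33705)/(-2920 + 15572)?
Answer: -20815/6326 ≈ -3.2904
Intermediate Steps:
(-7925 - 33705)/(-2920 + 15572) = -41630/12652 = -41630*1/12652 = -20815/6326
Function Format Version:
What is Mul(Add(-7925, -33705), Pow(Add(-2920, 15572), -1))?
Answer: Rational(-20815, 6326) ≈ -3.2904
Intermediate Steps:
Mul(Add(-7925, -33705), Pow(Add(-2920, 15572), -1)) = Mul(-41630, Pow(12652, -1)) = Mul(-41630, Rational(1, 12652)) = Rational(-20815, 6326)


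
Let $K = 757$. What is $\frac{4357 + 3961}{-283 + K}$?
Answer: $\frac{4159}{237} \approx 17.549$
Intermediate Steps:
$\frac{4357 + 3961}{-283 + K} = \frac{4357 + 3961}{-283 + 757} = \frac{8318}{474} = 8318 \cdot \frac{1}{474} = \frac{4159}{237}$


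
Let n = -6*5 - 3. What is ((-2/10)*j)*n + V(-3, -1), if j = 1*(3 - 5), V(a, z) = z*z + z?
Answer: -66/5 ≈ -13.200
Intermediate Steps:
V(a, z) = z + z² (V(a, z) = z² + z = z + z²)
j = -2 (j = 1*(-2) = -2)
n = -33 (n = -30 - 3 = -33)
((-2/10)*j)*n + V(-3, -1) = (-2/10*(-2))*(-33) - (1 - 1) = (-2*⅒*(-2))*(-33) - 1*0 = -⅕*(-2)*(-33) + 0 = (⅖)*(-33) + 0 = -66/5 + 0 = -66/5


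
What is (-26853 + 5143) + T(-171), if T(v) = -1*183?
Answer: -21893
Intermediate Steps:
T(v) = -183
(-26853 + 5143) + T(-171) = (-26853 + 5143) - 183 = -21710 - 183 = -21893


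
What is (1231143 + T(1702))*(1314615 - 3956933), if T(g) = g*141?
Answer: -3887180067750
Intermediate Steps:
T(g) = 141*g
(1231143 + T(1702))*(1314615 - 3956933) = (1231143 + 141*1702)*(1314615 - 3956933) = (1231143 + 239982)*(-2642318) = 1471125*(-2642318) = -3887180067750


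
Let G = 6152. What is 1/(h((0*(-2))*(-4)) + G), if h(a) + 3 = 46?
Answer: 1/6195 ≈ 0.00016142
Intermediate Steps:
h(a) = 43 (h(a) = -3 + 46 = 43)
1/(h((0*(-2))*(-4)) + G) = 1/(43 + 6152) = 1/6195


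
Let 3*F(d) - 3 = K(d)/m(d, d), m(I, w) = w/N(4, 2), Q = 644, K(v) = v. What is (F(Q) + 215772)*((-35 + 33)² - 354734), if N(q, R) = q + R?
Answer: -76541865750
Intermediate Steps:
N(q, R) = R + q
m(I, w) = w/6 (m(I, w) = w/(2 + 4) = w/6)
F(d) = 3 (F(d) = 1 + (d/((d/6)))/3 = 1 + (d*(6/d))/3 = 1 + (⅓)*6 = 1 + 2 = 3)
(F(Q) + 215772)*((-35 + 33)² - 354734) = (3 + 215772)*((-35 + 33)² - 354734) = 215775*((-2)² - 354734) = 215775*(4 - 354734) = 215775*(-354730) = -76541865750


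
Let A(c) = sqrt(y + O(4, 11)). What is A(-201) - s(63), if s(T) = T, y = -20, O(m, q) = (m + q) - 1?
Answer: -63 + I*sqrt(6) ≈ -63.0 + 2.4495*I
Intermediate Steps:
O(m, q) = -1 + m + q
A(c) = I*sqrt(6) (A(c) = sqrt(-20 + (-1 + 4 + 11)) = sqrt(-20 + 14) = sqrt(-6) = I*sqrt(6))
A(-201) - s(63) = I*sqrt(6) - 1*63 = I*sqrt(6) - 63 = -63 + I*sqrt(6)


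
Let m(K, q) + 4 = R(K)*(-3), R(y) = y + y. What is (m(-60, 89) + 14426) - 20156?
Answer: -5374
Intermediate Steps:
R(y) = 2*y
m(K, q) = -4 - 6*K (m(K, q) = -4 + (2*K)*(-3) = -4 - 6*K)
(m(-60, 89) + 14426) - 20156 = ((-4 - 6*(-60)) + 14426) - 20156 = ((-4 + 360) + 14426) - 20156 = (356 + 14426) - 20156 = 14782 - 20156 = -5374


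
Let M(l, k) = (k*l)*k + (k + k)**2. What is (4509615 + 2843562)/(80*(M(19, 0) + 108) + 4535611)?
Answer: 7353177/4544251 ≈ 1.6181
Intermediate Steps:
M(l, k) = 4*k**2 + l*k**2 (M(l, k) = l*k**2 + (2*k)**2 = l*k**2 + 4*k**2 = 4*k**2 + l*k**2)
(4509615 + 2843562)/(80*(M(19, 0) + 108) + 4535611) = (4509615 + 2843562)/(80*(0**2*(4 + 19) + 108) + 4535611) = 7353177/(80*(0*23 + 108) + 4535611) = 7353177/(80*(0 + 108) + 4535611) = 7353177/(80*108 + 4535611) = 7353177/(8640 + 4535611) = 7353177/4544251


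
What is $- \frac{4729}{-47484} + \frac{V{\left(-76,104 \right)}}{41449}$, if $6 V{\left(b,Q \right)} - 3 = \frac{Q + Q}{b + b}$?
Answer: $\frac{3724479433}{37395122004} \approx 0.099598$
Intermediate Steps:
$V{\left(b,Q \right)} = \frac{1}{2} + \frac{Q}{6 b}$ ($V{\left(b,Q \right)} = \frac{1}{2} + \frac{\left(Q + Q\right) \frac{1}{b + b}}{6} = \frac{1}{2} + \frac{2 Q \frac{1}{2 b}}{6} = \frac{1}{2} + \frac{Q \frac{1}{b}}{6} = \frac{1}{2} + \frac{Q}{6 b}$)
$- \frac{4729}{-47484} + \frac{V{\left(-76,104 \right)}}{41449} = - \frac{4729}{-47484} + \frac{\frac{1}{6} \frac{1}{-76} \left(104 + 3 \left(-76\right)\right)}{41449} = \left(-4729\right) \left(- \frac{1}{47484}\right) + \frac{1}{6} \left(- \frac{1}{76}\right) \left(104 - 228\right) \frac{1}{41449} = \frac{4729}{47484} + \frac{1}{6} \left(- \frac{1}{76}\right) \left(-124\right) \frac{1}{41449} = \frac{4729}{47484} + \frac{31}{114} \cdot \frac{1}{41449} = \frac{4729}{47484} + \frac{31}{4725186} = \frac{3724479433}{37395122004}$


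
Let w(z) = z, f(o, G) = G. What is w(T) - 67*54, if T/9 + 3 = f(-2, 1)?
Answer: -3636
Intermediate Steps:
T = -18 (T = -27 + 9*1 = -27 + 9 = -18)
w(T) - 67*54 = -18 - 67*54 = -18 - 3618 = -3636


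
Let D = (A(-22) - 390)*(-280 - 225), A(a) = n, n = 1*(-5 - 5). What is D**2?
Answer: 40804000000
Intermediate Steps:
n = -10 (n = 1*(-10) = -10)
A(a) = -10
D = 202000 (D = (-10 - 390)*(-280 - 225) = -400*(-505) = 202000)
D**2 = 202000**2 = 40804000000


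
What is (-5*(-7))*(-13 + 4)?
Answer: -315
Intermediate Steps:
(-5*(-7))*(-13 + 4) = 35*(-9) = -315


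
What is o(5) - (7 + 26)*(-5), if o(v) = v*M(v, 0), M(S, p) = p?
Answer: 165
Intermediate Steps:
o(v) = 0 (o(v) = v*0 = 0)
o(5) - (7 + 26)*(-5) = 0 - (7 + 26)*(-5) = 0 - 33*(-5) = 0 - 1*(-165) = 0 + 165 = 165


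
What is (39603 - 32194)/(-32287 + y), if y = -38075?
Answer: -7409/70362 ≈ -0.10530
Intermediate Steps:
(39603 - 32194)/(-32287 + y) = (39603 - 32194)/(-32287 - 38075) = 7409/(-70362) = 7409*(-1/70362) = -7409/70362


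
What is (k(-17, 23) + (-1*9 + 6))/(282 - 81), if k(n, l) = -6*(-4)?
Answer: 7/67 ≈ 0.10448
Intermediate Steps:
k(n, l) = 24
(k(-17, 23) + (-1*9 + 6))/(282 - 81) = (24 + (-1*9 + 6))/(282 - 81) = (24 + (-9 + 6))/201 = (24 - 3)*(1/201) = 21*(1/201) = 7/67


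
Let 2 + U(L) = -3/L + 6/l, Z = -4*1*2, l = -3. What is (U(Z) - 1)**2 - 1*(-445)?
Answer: 29849/64 ≈ 466.39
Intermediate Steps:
Z = -8 (Z = -4*2 = -8)
U(L) = -4 - 3/L (U(L) = -2 + (-3/L + 6/(-3)) = -2 + (-3/L + 6*(-1/3)) = -2 + (-3/L - 2) = -2 + (-2 - 3/L) = -4 - 3/L)
(U(Z) - 1)**2 - 1*(-445) = ((-4 - 3/(-8)) - 1)**2 - 1*(-445) = ((-4 - 3*(-1/8)) - 1)**2 + 445 = ((-4 + 3/8) - 1)**2 + 445 = (-29/8 - 1)**2 + 445 = (-37/8)**2 + 445 = 1369/64 + 445 = 29849/64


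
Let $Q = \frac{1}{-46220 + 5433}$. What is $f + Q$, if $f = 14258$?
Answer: $\frac{581541045}{40787} \approx 14258.0$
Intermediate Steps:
$Q = - \frac{1}{40787}$ ($Q = \frac{1}{-40787} = - \frac{1}{40787} \approx -2.4518 \cdot 10^{-5}$)
$f + Q = 14258 - \frac{1}{40787} = \frac{581541045}{40787}$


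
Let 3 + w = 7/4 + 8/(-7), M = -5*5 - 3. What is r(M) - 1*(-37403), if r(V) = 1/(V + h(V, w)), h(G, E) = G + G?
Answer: 3141851/84 ≈ 37403.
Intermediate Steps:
M = -28 (M = -25 - 3 = -28)
w = -67/28 (w = -3 + (7/4 + 8/(-7)) = -3 + (7*(¼) + 8*(-⅐)) = -3 + (7/4 - 8/7) = -3 + 17/28 = -67/28 ≈ -2.3929)
h(G, E) = 2*G
r(V) = 1/(3*V) (r(V) = 1/(V + 2*V) = 1/(3*V))
r(M) - 1*(-37403) = (⅓)/(-28) - 1*(-37403) = (⅓)*(-1/28) + 37403 = -1/84 + 37403 = 3141851/84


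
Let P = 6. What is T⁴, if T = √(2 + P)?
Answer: 64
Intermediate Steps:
T = 2*√2 (T = √(2 + 6) = √8 = 2*√2 ≈ 2.8284)
T⁴ = (2*√2)⁴ = 64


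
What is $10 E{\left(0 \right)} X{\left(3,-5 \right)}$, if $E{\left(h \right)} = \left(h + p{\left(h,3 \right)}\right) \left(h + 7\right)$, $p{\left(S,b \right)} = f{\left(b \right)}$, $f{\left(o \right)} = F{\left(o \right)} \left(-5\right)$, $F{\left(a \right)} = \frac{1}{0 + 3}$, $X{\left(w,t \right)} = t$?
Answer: $\frac{1750}{3} \approx 583.33$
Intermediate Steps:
$F{\left(a \right)} = \frac{1}{3}$
$f{\left(o \right)} = - \frac{5}{3}$ ($f{\left(o \right)} = \frac{1}{3} \left(-5\right) = - \frac{5}{3}$)
$p{\left(S,b \right)} = - \frac{5}{3}$
$E{\left(h \right)} = \left(7 + h\right) \left(- \frac{5}{3} + h\right)$ ($E{\left(h \right)} = \left(h - \frac{5}{3}\right) \left(h + 7\right) = \left(- \frac{5}{3} + h\right) \left(7 + h\right) = \left(7 + h\right) \left(- \frac{5}{3} + h\right)$)
$10 E{\left(0 \right)} X{\left(3,-5 \right)} = 10 \left(- \frac{35}{3} + 0^{2} + \frac{16}{3} \cdot 0\right) \left(-5\right) = 10 \left(- \frac{35}{3} + 0 + 0\right) \left(-5\right) = 10 \left(- \frac{35}{3}\right) \left(-5\right) = \left(- \frac{350}{3}\right) \left(-5\right) = \frac{1750}{3}$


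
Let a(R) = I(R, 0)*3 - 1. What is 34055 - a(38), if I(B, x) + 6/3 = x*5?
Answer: 34062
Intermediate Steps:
I(B, x) = -2 + 5*x (I(B, x) = -2 + x*5 = -2 + 5*x)
a(R) = -7 (a(R) = (-2 + 5*0)*3 - 1 = (-2 + 0)*3 - 1 = -2*3 - 1 = -6 - 1 = -7)
34055 - a(38) = 34055 - 1*(-7) = 34055 + 7 = 34062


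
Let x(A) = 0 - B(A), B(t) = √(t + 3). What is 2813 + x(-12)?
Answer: 2813 - 3*I ≈ 2813.0 - 3.0*I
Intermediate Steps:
B(t) = √(3 + t)
x(A) = -√(3 + A) (x(A) = 0 - √(3 + A) = -√(3 + A))
2813 + x(-12) = 2813 - √(3 - 12) = 2813 - √(-9) = 2813 - 3*I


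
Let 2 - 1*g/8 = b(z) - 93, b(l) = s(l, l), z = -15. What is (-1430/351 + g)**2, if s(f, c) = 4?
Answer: 382046116/729 ≈ 5.2407e+5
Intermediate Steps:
b(l) = 4
g = 728 (g = 16 - 8*(4 - 93) = 16 - 8*(-89) = 16 + 712 = 728)
(-1430/351 + g)**2 = (-1430/351 + 728)**2 = (-1430*1/351 + 728)**2 = (-110/27 + 728)**2 = (19546/27)**2 = 382046116/729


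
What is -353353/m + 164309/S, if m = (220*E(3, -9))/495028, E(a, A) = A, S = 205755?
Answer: 54531194797514/617265 ≈ 8.8343e+7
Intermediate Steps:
m = -495/123757 (m = (220*(-9))/495028 = -1980*1/495028 = -495/123757 ≈ -0.0039998)
-353353/m + 164309/S = -353353/(-495/123757) + 164309/205755 = -353353*(-123757/495) + 164309*(1/205755) = 3975446111/45 + 164309/205755 = 54531194797514/617265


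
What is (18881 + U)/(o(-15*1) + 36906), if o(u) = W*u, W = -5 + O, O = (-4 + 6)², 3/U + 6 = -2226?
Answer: 14047463/27469224 ≈ 0.51139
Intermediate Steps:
U = -1/744 (U = 3/(-6 - 2226) = 3/(-2232) = 3*(-1/2232) = -1/744 ≈ -0.0013441)
O = 4 (O = 2² = 4)
W = -1 (W = -5 + 4 = -1)
o(u) = -u
(18881 + U)/(o(-15*1) + 36906) = (18881 - 1/744)/(-(-15) + 36906) = 14047463/(744*(-1*(-15) + 36906)) = 14047463/(744*(15 + 36906)) = (14047463/744)/36921 = (14047463/744)*(1/36921) = 14047463/27469224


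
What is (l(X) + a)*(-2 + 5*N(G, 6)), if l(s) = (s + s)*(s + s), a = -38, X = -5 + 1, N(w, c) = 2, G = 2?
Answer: 208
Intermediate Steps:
X = -4
l(s) = 4*s² (l(s) = (2*s)*(2*s) = 4*s²)
(l(X) + a)*(-2 + 5*N(G, 6)) = (4*(-4)² - 38)*(-2 + 5*2) = (4*16 - 38)*(-2 + 10) = (64 - 38)*8 = 26*8 = 208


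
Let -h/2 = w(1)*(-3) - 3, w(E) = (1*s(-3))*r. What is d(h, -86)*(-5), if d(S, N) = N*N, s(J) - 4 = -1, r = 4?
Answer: -36980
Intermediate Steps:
s(J) = 3 (s(J) = 4 - 1 = 3)
w(E) = 12 (w(E) = (1*3)*4 = 3*4 = 12)
h = 78 (h = -2*(12*(-3) - 3) = -2*(-36 - 3) = -2*(-39) = 78)
d(S, N) = N²
d(h, -86)*(-5) = (-86)²*(-5) = 7396*(-5) = -36980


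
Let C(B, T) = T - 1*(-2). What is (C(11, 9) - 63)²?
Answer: 2704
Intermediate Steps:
C(B, T) = 2 + T (C(B, T) = T + 2 = 2 + T)
(C(11, 9) - 63)² = ((2 + 9) - 63)² = (11 - 63)² = (-52)² = 2704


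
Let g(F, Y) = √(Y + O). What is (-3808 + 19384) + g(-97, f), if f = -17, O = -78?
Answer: 15576 + I*√95 ≈ 15576.0 + 9.7468*I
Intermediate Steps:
g(F, Y) = √(-78 + Y) (g(F, Y) = √(Y - 78) = √(-78 + Y))
(-3808 + 19384) + g(-97, f) = (-3808 + 19384) + √(-78 - 17) = 15576 + √(-95) = 15576 + I*√95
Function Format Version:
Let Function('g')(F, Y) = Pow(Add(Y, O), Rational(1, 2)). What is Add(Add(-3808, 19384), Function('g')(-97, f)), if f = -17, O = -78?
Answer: Add(15576, Mul(I, Pow(95, Rational(1, 2)))) ≈ Add(15576., Mul(9.7468, I))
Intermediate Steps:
Function('g')(F, Y) = Pow(Add(-78, Y), Rational(1, 2)) (Function('g')(F, Y) = Pow(Add(Y, -78), Rational(1, 2)) = Pow(Add(-78, Y), Rational(1, 2)))
Add(Add(-3808, 19384), Function('g')(-97, f)) = Add(Add(-3808, 19384), Pow(Add(-78, -17), Rational(1, 2))) = Add(15576, Pow(-95, Rational(1, 2))) = Add(15576, Mul(I, Pow(95, Rational(1, 2))))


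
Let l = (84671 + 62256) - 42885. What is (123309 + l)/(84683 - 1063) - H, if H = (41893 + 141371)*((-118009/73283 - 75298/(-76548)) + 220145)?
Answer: -83003643317121107882067/2057370006860 ≈ -4.0345e+10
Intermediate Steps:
l = 104042 (l = 146927 - 42885 = 104042)
H = 992629075851648016/24603803 (H = 183264*((-118009*1/73283 - 75298*(-1/76548)) + 220145) = 183264*((-6211/3857 + 37649/38274) + 220145) = 183264*(-92507621/147622818 + 220145) = 183264*(32498332760989/147622818) = 992629075851648016/24603803 ≈ 4.0345e+10)
(123309 + l)/(84683 - 1063) - H = (123309 + 104042)/(84683 - 1063) - 1*992629075851648016/24603803 = 227351/83620 - 992629075851648016/24603803 = -83003643317121107882067/2057370006860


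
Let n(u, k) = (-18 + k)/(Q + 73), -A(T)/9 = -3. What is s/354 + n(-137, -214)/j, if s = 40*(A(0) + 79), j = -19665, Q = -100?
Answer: 375194512/31326345 ≈ 11.977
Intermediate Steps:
A(T) = 27 (A(T) = -9*(-3) = 27)
n(u, k) = ⅔ - k/27 (n(u, k) = (-18 + k)/(-100 + 73) = (-18 + k)/(-27) = (-18 + k)*(-1/27) = ⅔ - k/27)
s = 4240 (s = 40*(27 + 79) = 40*106 = 4240)
s/354 + n(-137, -214)/j = 4240/354 + (⅔ - 1/27*(-214))/(-19665) = 4240*(1/354) + (⅔ + 214/27)*(-1/19665) = 2120/177 + (232/27)*(-1/19665) = 2120/177 - 232/530955 = 375194512/31326345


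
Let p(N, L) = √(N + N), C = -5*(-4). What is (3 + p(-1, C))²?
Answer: (3 + I*√2)² ≈ 7.0 + 8.4853*I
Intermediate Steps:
C = 20
p(N, L) = √2*√N (p(N, L) = √(2*N) = √2*√N)
(3 + p(-1, C))² = (3 + √2*√(-1))² = (3 + √2*I)² = (3 + I*√2)²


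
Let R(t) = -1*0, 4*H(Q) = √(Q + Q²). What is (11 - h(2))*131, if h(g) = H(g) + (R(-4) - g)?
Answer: 1703 - 131*√6/4 ≈ 1622.8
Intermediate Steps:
H(Q) = √(Q + Q²)/4
R(t) = 0
h(g) = -g + √(g*(1 + g))/4 (h(g) = √(g*(1 + g))/4 + (0 - g) = √(g*(1 + g))/4 - g = -g + √(g*(1 + g))/4)
(11 - h(2))*131 = (11 - (-1*2 + √(2*(1 + 2))/4))*131 = (11 - (-2 + √(2*3)/4))*131 = (11 - (-2 + √6/4))*131 = (11 + (2 - √6/4))*131 = (13 - √6/4)*131 = 1703 - 131*√6/4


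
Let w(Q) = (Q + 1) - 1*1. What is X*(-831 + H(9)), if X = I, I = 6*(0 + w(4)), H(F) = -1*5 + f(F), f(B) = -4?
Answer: -20160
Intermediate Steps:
H(F) = -9 (H(F) = -1*5 - 4 = -5 - 4 = -9)
w(Q) = Q (w(Q) = (1 + Q) - 1 = Q)
I = 24 (I = 6*(0 + 4) = 6*4 = 24)
X = 24
X*(-831 + H(9)) = 24*(-831 - 9) = 24*(-840) = -20160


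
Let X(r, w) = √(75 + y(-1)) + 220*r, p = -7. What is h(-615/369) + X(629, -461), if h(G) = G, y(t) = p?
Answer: 415135/3 + 2*√17 ≈ 1.3839e+5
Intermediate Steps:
y(t) = -7
X(r, w) = 2*√17 + 220*r (X(r, w) = √(75 - 7) + 220*r = √68 + 220*r = 2*√17 + 220*r)
h(-615/369) + X(629, -461) = -615/369 + (2*√17 + 220*629) = -615*1/369 + (2*√17 + 138380) = -5/3 + (138380 + 2*√17) = 415135/3 + 2*√17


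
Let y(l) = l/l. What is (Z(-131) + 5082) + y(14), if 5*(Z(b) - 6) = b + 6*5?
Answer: 25344/5 ≈ 5068.8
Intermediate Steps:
Z(b) = 12 + b/5 (Z(b) = 6 + (b + 6*5)/5 = 6 + (b + 30)/5 = 6 + (30 + b)/5 = 6 + (6 + b/5) = 12 + b/5)
y(l) = 1
(Z(-131) + 5082) + y(14) = ((12 + (⅕)*(-131)) + 5082) + 1 = ((12 - 131/5) + 5082) + 1 = (-71/5 + 5082) + 1 = 25339/5 + 1 = 25344/5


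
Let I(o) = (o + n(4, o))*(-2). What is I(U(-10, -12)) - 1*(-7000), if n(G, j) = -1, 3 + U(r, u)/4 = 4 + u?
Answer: 7090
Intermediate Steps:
U(r, u) = 4 + 4*u (U(r, u) = -12 + 4*(4 + u) = -12 + (16 + 4*u) = 4 + 4*u)
I(o) = 2 - 2*o (I(o) = (o - 1)*(-2) = (-1 + o)*(-2) = 2 - 2*o)
I(U(-10, -12)) - 1*(-7000) = (2 - 2*(4 + 4*(-12))) - 1*(-7000) = (2 - 2*(4 - 48)) + 7000 = (2 - 2*(-44)) + 7000 = (2 + 88) + 7000 = 90 + 7000 = 7090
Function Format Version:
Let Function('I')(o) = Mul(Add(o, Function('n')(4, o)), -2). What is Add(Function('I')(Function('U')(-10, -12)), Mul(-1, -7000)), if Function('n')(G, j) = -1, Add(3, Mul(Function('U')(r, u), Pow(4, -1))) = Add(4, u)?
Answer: 7090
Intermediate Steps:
Function('U')(r, u) = Add(4, Mul(4, u)) (Function('U')(r, u) = Add(-12, Mul(4, Add(4, u))) = Add(-12, Add(16, Mul(4, u))) = Add(4, Mul(4, u)))
Function('I')(o) = Add(2, Mul(-2, o)) (Function('I')(o) = Mul(Add(o, -1), -2) = Mul(Add(-1, o), -2) = Add(2, Mul(-2, o)))
Add(Function('I')(Function('U')(-10, -12)), Mul(-1, -7000)) = Add(Add(2, Mul(-2, Add(4, Mul(4, -12)))), Mul(-1, -7000)) = Add(Add(2, Mul(-2, Add(4, -48))), 7000) = Add(Add(2, Mul(-2, -44)), 7000) = Add(Add(2, 88), 7000) = Add(90, 7000) = 7090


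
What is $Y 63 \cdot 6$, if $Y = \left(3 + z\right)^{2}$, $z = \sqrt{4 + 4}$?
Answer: $6426 + 4536 \sqrt{2} \approx 12841.0$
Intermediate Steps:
$z = 2 \sqrt{2}$ ($z = \sqrt{8} = 2 \sqrt{2} \approx 2.8284$)
$Y = \left(3 + 2 \sqrt{2}\right)^{2} \approx 33.971$
$Y 63 \cdot 6 = \left(17 + 12 \sqrt{2}\right) 63 \cdot 6 = \left(1071 + 756 \sqrt{2}\right) 6 = 6426 + 4536 \sqrt{2}$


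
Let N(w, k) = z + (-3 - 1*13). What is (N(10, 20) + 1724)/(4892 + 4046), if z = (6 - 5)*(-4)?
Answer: 852/4469 ≈ 0.19065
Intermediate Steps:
z = -4 (z = 1*(-4) = -4)
N(w, k) = -20 (N(w, k) = -4 + (-3 - 1*13) = -4 + (-3 - 13) = -4 - 16 = -20)
(N(10, 20) + 1724)/(4892 + 4046) = (-20 + 1724)/(4892 + 4046) = 1704/8938 = 1704*(1/8938) = 852/4469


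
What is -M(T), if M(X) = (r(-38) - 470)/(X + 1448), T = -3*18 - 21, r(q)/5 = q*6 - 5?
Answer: 1635/1373 ≈ 1.1908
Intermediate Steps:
r(q) = -25 + 30*q (r(q) = 5*(q*6 - 5) = 5*(6*q - 5) = 5*(-5 + 6*q) = -25 + 30*q)
T = -75 (T = -54 - 21 = -75)
M(X) = -1635/(1448 + X) (M(X) = ((-25 + 30*(-38)) - 470)/(X + 1448) = ((-25 - 1140) - 470)/(1448 + X) = (-1165 - 470)/(1448 + X) = -1635/(1448 + X))
-M(T) = -(-1635)/(1448 - 75) = -(-1635)/1373 = -1*(-1635/1373) = 1635/1373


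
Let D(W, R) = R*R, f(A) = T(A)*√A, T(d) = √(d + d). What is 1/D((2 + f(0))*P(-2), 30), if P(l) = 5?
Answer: 1/900 ≈ 0.0011111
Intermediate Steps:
T(d) = √2*√d (T(d) = √(2*d) = √2*√d)
f(A) = A*√2 (f(A) = (√2*√A)*√A = A*√2)
D(W, R) = R²
1/D((2 + f(0))*P(-2), 30) = 1/(30²) = 1/900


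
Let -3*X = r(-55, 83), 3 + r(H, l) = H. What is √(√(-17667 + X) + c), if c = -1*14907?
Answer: √(-134163 + 3*I*√158829)/3 ≈ 0.54402 + 122.1*I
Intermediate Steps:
r(H, l) = -3 + H
X = 58/3 (X = -(-3 - 55)/3 = -⅓*(-58) = 58/3 ≈ 19.333)
c = -14907
√(√(-17667 + X) + c) = √(√(-17667 + 58/3) - 14907) = √(√(-52943/3) - 14907) = √(I*√158829/3 - 14907) = √(-14907 + I*√158829/3)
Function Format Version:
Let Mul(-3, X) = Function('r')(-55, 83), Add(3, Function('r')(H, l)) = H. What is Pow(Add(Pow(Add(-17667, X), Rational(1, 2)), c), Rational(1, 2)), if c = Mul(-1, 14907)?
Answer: Mul(Rational(1, 3), Pow(Add(-134163, Mul(3, I, Pow(158829, Rational(1, 2)))), Rational(1, 2))) ≈ Add(0.54402, Mul(122.10, I))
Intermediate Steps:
Function('r')(H, l) = Add(-3, H)
X = Rational(58, 3) (X = Mul(Rational(-1, 3), Add(-3, -55)) = Mul(Rational(-1, 3), -58) = Rational(58, 3) ≈ 19.333)
c = -14907
Pow(Add(Pow(Add(-17667, X), Rational(1, 2)), c), Rational(1, 2)) = Pow(Add(Pow(Add(-17667, Rational(58, 3)), Rational(1, 2)), -14907), Rational(1, 2)) = Pow(Add(Pow(Rational(-52943, 3), Rational(1, 2)), -14907), Rational(1, 2)) = Pow(Add(Mul(Rational(1, 3), I, Pow(158829, Rational(1, 2))), -14907), Rational(1, 2)) = Pow(Add(-14907, Mul(Rational(1, 3), I, Pow(158829, Rational(1, 2)))), Rational(1, 2))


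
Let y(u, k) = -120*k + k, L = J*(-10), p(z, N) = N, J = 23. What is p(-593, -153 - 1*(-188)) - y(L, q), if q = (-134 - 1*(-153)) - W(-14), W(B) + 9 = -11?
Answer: 4676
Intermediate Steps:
W(B) = -20 (W(B) = -9 - 11 = -20)
q = 39 (q = (-134 - 1*(-153)) - 1*(-20) = (-134 + 153) + 20 = 19 + 20 = 39)
L = -230 (L = 23*(-10) = -230)
y(u, k) = -119*k
p(-593, -153 - 1*(-188)) - y(L, q) = (-153 - 1*(-188)) - (-119)*39 = (-153 + 188) - 1*(-4641) = 35 + 4641 = 4676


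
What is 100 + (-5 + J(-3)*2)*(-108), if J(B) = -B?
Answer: -8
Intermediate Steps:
100 + (-5 + J(-3)*2)*(-108) = 100 + (-5 - 1*(-3)*2)*(-108) = 100 + (-5 + 3*2)*(-108) = 100 + (-5 + 6)*(-108) = 100 + 1*(-108) = 100 - 108 = -8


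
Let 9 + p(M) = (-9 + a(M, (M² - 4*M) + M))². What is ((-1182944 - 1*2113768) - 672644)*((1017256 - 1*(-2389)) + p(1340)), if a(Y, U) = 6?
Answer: -4047333998620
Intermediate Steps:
p(M) = 0 (p(M) = -9 + (-9 + 6)² = -9 + (-3)² = -9 + 9 = 0)
((-1182944 - 1*2113768) - 672644)*((1017256 - 1*(-2389)) + p(1340)) = ((-1182944 - 1*2113768) - 672644)*((1017256 - 1*(-2389)) + 0) = ((-1182944 - 2113768) - 672644)*((1017256 + 2389) + 0) = (-3296712 - 672644)*(1019645 + 0) = -3969356*1019645 = -4047333998620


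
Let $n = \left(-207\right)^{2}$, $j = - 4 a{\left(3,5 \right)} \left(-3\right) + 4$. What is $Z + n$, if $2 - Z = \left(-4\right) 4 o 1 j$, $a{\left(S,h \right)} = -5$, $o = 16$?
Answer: $28515$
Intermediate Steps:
$j = -56$ ($j = \left(-4\right) \left(-5\right) \left(-3\right) + 4 = 20 \left(-3\right) + 4 = -60 + 4 = -56$)
$n = 42849$
$Z = -14334$ ($Z = 2 - \left(-4\right) 4 \cdot 16 \cdot 1 \left(-56\right) = 2 - \left(-16\right) 16 \left(-56\right) = 2 - \left(-256\right) \left(-56\right) = 2 - 14336 = -14334$)
$Z + n = -14334 + 42849 = 28515$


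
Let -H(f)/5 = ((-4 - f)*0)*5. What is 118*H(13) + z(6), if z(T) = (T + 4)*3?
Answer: 30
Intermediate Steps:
z(T) = 12 + 3*T (z(T) = (4 + T)*3 = 12 + 3*T)
H(f) = 0 (H(f) = -5*(-4 - f)*0*5 = -0*5 = -5*0 = 0)
118*H(13) + z(6) = 118*0 + (12 + 3*6) = 0 + (12 + 18) = 0 + 30 = 30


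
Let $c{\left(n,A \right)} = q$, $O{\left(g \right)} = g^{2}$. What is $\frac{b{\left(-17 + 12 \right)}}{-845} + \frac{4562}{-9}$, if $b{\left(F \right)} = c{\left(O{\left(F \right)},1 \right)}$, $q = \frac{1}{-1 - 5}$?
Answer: $- \frac{7709777}{15210} \approx -506.89$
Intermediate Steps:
$q = - \frac{1}{6}$ ($q = \frac{1}{-6} = - \frac{1}{6} \approx -0.16667$)
$c{\left(n,A \right)} = - \frac{1}{6}$
$b{\left(F \right)} = - \frac{1}{6}$
$\frac{b{\left(-17 + 12 \right)}}{-845} + \frac{4562}{-9} = - \frac{1}{6 \left(-845\right)} + \frac{4562}{-9} = \left(- \frac{1}{6}\right) \left(- \frac{1}{845}\right) + 4562 \left(- \frac{1}{9}\right) = \frac{1}{5070} - \frac{4562}{9} = - \frac{7709777}{15210}$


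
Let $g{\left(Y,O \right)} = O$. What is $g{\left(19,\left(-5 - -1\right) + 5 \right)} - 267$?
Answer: $-266$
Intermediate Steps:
$g{\left(19,\left(-5 - -1\right) + 5 \right)} - 267 = \left(\left(-5 - -1\right) + 5\right) - 267 = \left(\left(-5 + 1\right) + 5\right) - 267 = \left(-4 + 5\right) - 267 = 1 - 267 = -266$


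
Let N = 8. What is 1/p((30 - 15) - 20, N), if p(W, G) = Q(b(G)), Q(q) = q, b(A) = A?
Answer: ⅛ ≈ 0.12500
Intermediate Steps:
p(W, G) = G
1/p((30 - 15) - 20, N) = 1/8 = ⅛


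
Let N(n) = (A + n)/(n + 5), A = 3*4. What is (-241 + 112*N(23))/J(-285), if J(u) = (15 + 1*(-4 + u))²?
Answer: -101/75076 ≈ -0.0013453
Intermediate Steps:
J(u) = (11 + u)² (J(u) = (15 + (-4 + u))² = (11 + u)²)
A = 12
N(n) = (12 + n)/(5 + n) (N(n) = (12 + n)/(n + 5) = (12 + n)/(5 + n))
(-241 + 112*N(23))/J(-285) = (-241 + 112*((12 + 23)/(5 + 23)))/((11 - 285)²) = (-241 + 112*(35/28))/((-274)²) = (-241 + 112*((1/28)*35))/75076 = (-241 + 112*(5/4))*(1/75076) = (-241 + 140)*(1/75076) = -101*1/75076 = -101/75076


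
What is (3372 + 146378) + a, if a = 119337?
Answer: 269087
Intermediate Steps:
(3372 + 146378) + a = (3372 + 146378) + 119337 = 149750 + 119337 = 269087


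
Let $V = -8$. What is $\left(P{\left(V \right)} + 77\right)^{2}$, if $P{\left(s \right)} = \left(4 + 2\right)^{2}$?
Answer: $12769$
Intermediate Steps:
$P{\left(s \right)} = 36$ ($P{\left(s \right)} = 6^{2} = 36$)
$\left(P{\left(V \right)} + 77\right)^{2} = \left(36 + 77\right)^{2} = 113^{2} = 12769$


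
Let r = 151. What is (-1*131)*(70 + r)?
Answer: -28951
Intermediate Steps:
(-1*131)*(70 + r) = (-1*131)*(70 + 151) = -131*221 = -28951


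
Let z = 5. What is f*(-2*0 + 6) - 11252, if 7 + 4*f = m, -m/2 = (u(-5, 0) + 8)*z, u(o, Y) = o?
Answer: -22615/2 ≈ -11308.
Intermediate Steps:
m = -30 (m = -2*(-5 + 8)*5 = -6*5 = -2*15 = -30)
f = -37/4 (f = -7/4 + (¼)*(-30) = -7/4 - 15/2 = -37/4 ≈ -9.2500)
f*(-2*0 + 6) - 11252 = -37*(-2*0 + 6)/4 - 11252 = -37*(0 + 6)/4 - 11252 = -37/4*6 - 11252 = -111/2 - 11252 = -22615/2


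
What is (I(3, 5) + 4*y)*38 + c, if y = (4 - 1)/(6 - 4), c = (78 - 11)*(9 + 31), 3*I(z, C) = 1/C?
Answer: 43658/15 ≈ 2910.5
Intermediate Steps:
I(z, C) = 1/(3*C)
c = 2680 (c = 67*40 = 2680)
y = 3/2 ≈ 1.5000
(I(3, 5) + 4*y)*38 + c = ((1/3)/5 + 4*(3/2))*38 + 2680 = ((1/3)*(1/5) + 6)*38 + 2680 = (1/15 + 6)*38 + 2680 = (91/15)*38 + 2680 = 3458/15 + 2680 = 43658/15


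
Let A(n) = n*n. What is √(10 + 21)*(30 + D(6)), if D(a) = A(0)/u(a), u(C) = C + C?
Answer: 30*√31 ≈ 167.03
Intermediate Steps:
A(n) = n²
u(C) = 2*C
D(a) = 0 (D(a) = 0²/((2*a)) = 0*(1/(2*a)) = 0)
√(10 + 21)*(30 + D(6)) = √(10 + 21)*(30 + 0) = √31*30 = 30*√31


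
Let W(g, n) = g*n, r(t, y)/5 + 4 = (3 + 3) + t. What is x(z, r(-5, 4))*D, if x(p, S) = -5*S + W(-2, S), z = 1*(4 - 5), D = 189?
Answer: 19845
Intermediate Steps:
r(t, y) = 10 + 5*t (r(t, y) = -20 + 5*((3 + 3) + t) = -20 + 5*(6 + t) = -20 + (30 + 5*t) = 10 + 5*t)
z = -1 (z = 1*(-1) = -1)
x(p, S) = -7*S (x(p, S) = -5*S - 2*S = -7*S)
x(z, r(-5, 4))*D = -7*(10 + 5*(-5))*189 = -7*(10 - 25)*189 = -7*(-15)*189 = 105*189 = 19845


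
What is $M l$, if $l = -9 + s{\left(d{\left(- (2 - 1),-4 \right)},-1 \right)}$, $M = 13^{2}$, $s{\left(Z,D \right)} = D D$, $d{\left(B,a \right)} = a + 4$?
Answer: $-1352$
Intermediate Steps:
$d{\left(B,a \right)} = 4 + a$
$s{\left(Z,D \right)} = D^{2}$
$M = 169$
$l = -8$ ($l = -9 + \left(-1\right)^{2} = -9 + 1 = -8$)
$M l = 169 \left(-8\right) = -1352$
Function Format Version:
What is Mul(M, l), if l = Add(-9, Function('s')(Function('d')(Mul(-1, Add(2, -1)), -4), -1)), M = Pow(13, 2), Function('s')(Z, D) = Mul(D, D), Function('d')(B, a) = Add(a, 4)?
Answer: -1352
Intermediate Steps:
Function('d')(B, a) = Add(4, a)
Function('s')(Z, D) = Pow(D, 2)
M = 169
l = -8 (l = Add(-9, Pow(-1, 2)) = Add(-9, 1) = -8)
Mul(M, l) = Mul(169, -8) = -1352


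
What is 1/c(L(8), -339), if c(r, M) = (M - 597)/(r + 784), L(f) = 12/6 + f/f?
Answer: -787/936 ≈ -0.84081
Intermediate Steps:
L(f) = 3 (L(f) = 12*(1/6) + 1 = 2 + 1 = 3)
c(r, M) = (-597 + M)/(784 + r)
1/c(L(8), -339) = 1/((-597 - 339)/(784 + 3)) = 1/(-936/787) = -787/936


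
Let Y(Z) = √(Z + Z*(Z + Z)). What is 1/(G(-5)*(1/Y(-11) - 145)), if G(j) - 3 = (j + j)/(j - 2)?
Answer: -234465/150559994 - 7*√231/150559994 ≈ -0.0015580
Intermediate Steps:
G(j) = 3 + 2*j/(-2 + j) (G(j) = 3 + (j + j)/(j - 2) = 3 + (2*j)/(-2 + j) = 3 + 2*j/(-2 + j))
Y(Z) = √(Z + 2*Z²) (Y(Z) = √(Z + Z*(2*Z)) = √(Z + 2*Z²))
1/(G(-5)*(1/Y(-11) - 145)) = 1/(((-6 + 5*(-5))/(-2 - 5))*(1/(√(-11*(1 + 2*(-11)))) - 145)) = 1/(((-6 - 25)/(-7))*(1/(√(-11*(1 - 22))) - 145)) = 1/((-⅐*(-31))*(1/(√(-11*(-21))) - 145)) = 1/(31*(1/(√231) - 145)/7) = 1/(31*(√231/231 - 145)/7) = 1/(31*(-145 + √231/231)/7) = 1/(-4495/7 + 31*√231/1617)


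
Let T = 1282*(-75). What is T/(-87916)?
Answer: 48075/43958 ≈ 1.0937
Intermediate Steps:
T = -96150
T/(-87916) = -96150/(-87916) = -96150*(-1/87916) = 48075/43958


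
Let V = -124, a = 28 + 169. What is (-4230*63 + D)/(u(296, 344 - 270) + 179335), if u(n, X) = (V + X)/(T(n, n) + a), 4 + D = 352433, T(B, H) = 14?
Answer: 18133129/37839635 ≈ 0.47921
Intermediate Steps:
a = 197
D = 352429 (D = -4 + 352433 = 352429)
u(n, X) = -124/211 + X/211 (u(n, X) = (-124 + X)/(14 + 197) = (-124 + X)/211 = (-124 + X)*(1/211) = -124/211 + X/211)
(-4230*63 + D)/(u(296, 344 - 270) + 179335) = (-4230*63 + 352429)/((-124/211 + (344 - 270)/211) + 179335) = (-266490 + 352429)/((-124/211 + (1/211)*74) + 179335) = 85939/((-124/211 + 74/211) + 179335) = 85939/(-50/211 + 179335) = 85939/(37839635/211) = 85939*(211/37839635) = 18133129/37839635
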